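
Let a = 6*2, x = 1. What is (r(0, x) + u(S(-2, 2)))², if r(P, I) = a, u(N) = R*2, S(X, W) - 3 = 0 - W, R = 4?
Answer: 400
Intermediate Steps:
S(X, W) = 3 - W (S(X, W) = 3 + (0 - W) = 3 - W)
u(N) = 8 (u(N) = 4*2 = 8)
a = 12
r(P, I) = 12
(r(0, x) + u(S(-2, 2)))² = (12 + 8)² = 20² = 400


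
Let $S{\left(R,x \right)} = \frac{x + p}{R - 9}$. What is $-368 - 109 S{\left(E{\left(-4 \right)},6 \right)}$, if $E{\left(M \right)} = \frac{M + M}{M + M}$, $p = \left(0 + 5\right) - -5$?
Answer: $-150$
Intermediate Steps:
$p = 10$ ($p = 5 + 5 = 10$)
$E{\left(M \right)} = 1$ ($E{\left(M \right)} = \frac{2 M}{2 M} = 2 M \frac{1}{2 M} = 1$)
$S{\left(R,x \right)} = \frac{10 + x}{-9 + R}$ ($S{\left(R,x \right)} = \frac{x + 10}{R - 9} = \frac{10 + x}{-9 + R}$)
$-368 - 109 S{\left(E{\left(-4 \right)},6 \right)} = -368 - 109 \frac{10 + 6}{-9 + 1} = -368 - 109 \frac{1}{-8} \cdot 16 = -368 - 109 \left(\left(- \frac{1}{8}\right) 16\right) = -368 - -218 = -368 + 218 = -150$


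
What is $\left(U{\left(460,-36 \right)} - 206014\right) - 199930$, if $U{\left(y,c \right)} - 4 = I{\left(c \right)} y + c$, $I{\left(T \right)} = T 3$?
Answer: $-455656$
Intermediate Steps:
$I{\left(T \right)} = 3 T$
$U{\left(y,c \right)} = 4 + c + 3 c y$ ($U{\left(y,c \right)} = 4 + \left(3 c y + c\right) = 4 + \left(c + 3 c y\right) = 4 + c + 3 c y$)
$\left(U{\left(460,-36 \right)} - 206014\right) - 199930 = \left(\left(4 - 36 + 3 \left(-36\right) 460\right) - 206014\right) - 199930 = \left(\left(4 - 36 - 49680\right) - 206014\right) - 199930 = \left(-49712 - 206014\right) - 199930 = -255726 - 199930 = -455656$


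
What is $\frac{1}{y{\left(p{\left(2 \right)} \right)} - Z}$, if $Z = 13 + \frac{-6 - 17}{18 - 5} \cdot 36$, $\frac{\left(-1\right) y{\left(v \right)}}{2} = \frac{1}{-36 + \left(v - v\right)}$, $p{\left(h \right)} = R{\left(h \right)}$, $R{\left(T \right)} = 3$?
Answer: $\frac{234}{11875} \approx 0.019705$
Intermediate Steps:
$p{\left(h \right)} = 3$
$y{\left(v \right)} = \frac{1}{18}$ ($y{\left(v \right)} = - \frac{2}{-36 + \left(v - v\right)} = - \frac{2}{-36 + 0} = - \frac{2}{-36} = \left(-2\right) \left(- \frac{1}{36}\right) = \frac{1}{18}$)
$Z = - \frac{659}{13}$ ($Z = 13 + - \frac{23}{13} \cdot 36 = 13 + \left(-23\right) \frac{1}{13} \cdot 36 = 13 - \frac{828}{13} = - \frac{659}{13} \approx -50.692$)
$\frac{1}{y{\left(p{\left(2 \right)} \right)} - Z} = \frac{1}{\frac{1}{18} - - \frac{659}{13}} = \frac{1}{\frac{1}{18} + \frac{659}{13}} = \frac{1}{\frac{11875}{234}} = \frac{234}{11875}$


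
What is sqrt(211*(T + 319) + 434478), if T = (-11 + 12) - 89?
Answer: 3*sqrt(53691) ≈ 695.14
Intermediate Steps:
T = -88 (T = 1 - 89 = -88)
sqrt(211*(T + 319) + 434478) = sqrt(211*(-88 + 319) + 434478) = sqrt(211*231 + 434478) = sqrt(48741 + 434478) = sqrt(483219) = 3*sqrt(53691)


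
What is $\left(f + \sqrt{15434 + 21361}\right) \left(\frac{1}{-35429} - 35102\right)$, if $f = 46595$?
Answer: $- \frac{57946882025605}{35429} - \frac{1243628759 \sqrt{36795}}{35429} \approx -1.6423 \cdot 10^{9}$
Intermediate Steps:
$\left(f + \sqrt{15434 + 21361}\right) \left(\frac{1}{-35429} - 35102\right) = \left(46595 + \sqrt{15434 + 21361}\right) \left(\frac{1}{-35429} - 35102\right) = \left(46595 + \sqrt{36795}\right) \left(- \frac{1}{35429} - 35102\right) = \left(46595 + \sqrt{36795}\right) \left(- \frac{1243628759}{35429}\right) = - \frac{57946882025605}{35429} - \frac{1243628759 \sqrt{36795}}{35429}$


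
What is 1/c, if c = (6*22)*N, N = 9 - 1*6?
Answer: 1/396 ≈ 0.0025253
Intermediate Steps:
N = 3 (N = 9 - 6 = 3)
c = 396 (c = (6*22)*3 = 132*3 = 396)
1/c = 1/396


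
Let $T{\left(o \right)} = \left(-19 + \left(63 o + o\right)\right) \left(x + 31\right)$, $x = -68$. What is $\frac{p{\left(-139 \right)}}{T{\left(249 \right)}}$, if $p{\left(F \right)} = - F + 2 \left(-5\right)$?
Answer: $- \frac{129}{588929} \approx -0.00021904$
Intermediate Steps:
$p{\left(F \right)} = -10 - F$ ($p{\left(F \right)} = - F - 10 = -10 - F$)
$T{\left(o \right)} = 703 - 2368 o$ ($T{\left(o \right)} = \left(-19 + \left(63 o + o\right)\right) \left(-68 + 31\right) = \left(-19 + 64 o\right) \left(-37\right) = 703 - 2368 o$)
$\frac{p{\left(-139 \right)}}{T{\left(249 \right)}} = \frac{-10 - -139}{703 - 589632} = \frac{-10 + 139}{703 - 589632} = \frac{129}{-588929} = 129 \left(- \frac{1}{588929}\right) = - \frac{129}{588929}$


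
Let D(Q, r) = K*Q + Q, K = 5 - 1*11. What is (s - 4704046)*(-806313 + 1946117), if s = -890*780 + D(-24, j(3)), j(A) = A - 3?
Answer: -6152805607304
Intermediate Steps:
j(A) = -3 + A
K = -6 (K = 5 - 11 = -6)
D(Q, r) = -5*Q (D(Q, r) = -6*Q + Q = -5*Q)
s = -694080 (s = -890*780 - 5*(-24) = -694200 + 120 = -694080)
(s - 4704046)*(-806313 + 1946117) = (-694080 - 4704046)*(-806313 + 1946117) = -5398126*1139804 = -6152805607304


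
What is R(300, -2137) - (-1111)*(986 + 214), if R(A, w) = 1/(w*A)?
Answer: 854714519999/641100 ≈ 1.3332e+6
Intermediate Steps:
R(A, w) = 1/(A*w)
R(300, -2137) - (-1111)*(986 + 214) = 1/(300*(-2137)) - (-1111)*(986 + 214) = (1/300)*(-1/2137) - (-1111)*1200 = -1/641100 - 1*(-1333200) = -1/641100 + 1333200 = 854714519999/641100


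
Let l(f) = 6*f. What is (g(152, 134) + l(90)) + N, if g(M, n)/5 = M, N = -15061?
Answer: -13761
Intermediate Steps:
g(M, n) = 5*M
(g(152, 134) + l(90)) + N = (5*152 + 6*90) - 15061 = (760 + 540) - 15061 = 1300 - 15061 = -13761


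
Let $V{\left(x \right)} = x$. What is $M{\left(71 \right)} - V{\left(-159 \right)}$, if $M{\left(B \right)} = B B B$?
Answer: $358070$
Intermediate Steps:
$M{\left(B \right)} = B^{3}$ ($M{\left(B \right)} = B^{2} B = B^{3}$)
$M{\left(71 \right)} - V{\left(-159 \right)} = 71^{3} - -159 = 357911 + 159 = 358070$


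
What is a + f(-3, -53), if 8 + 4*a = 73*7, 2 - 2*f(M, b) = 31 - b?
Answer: 339/4 ≈ 84.750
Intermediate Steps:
f(M, b) = -29/2 + b/2 (f(M, b) = 1 - (31 - b)/2 = 1 + (-31/2 + b/2) = -29/2 + b/2)
a = 503/4 (a = -2 + (73*7)/4 = -2 + (¼)*511 = -2 + 511/4 = 503/4 ≈ 125.75)
a + f(-3, -53) = 503/4 + (-29/2 + (½)*(-53)) = 503/4 + (-29/2 - 53/2) = 503/4 - 41 = 339/4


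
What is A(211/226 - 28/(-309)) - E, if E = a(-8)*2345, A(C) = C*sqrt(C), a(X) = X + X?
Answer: 37520 + 71527*sqrt(4995016518)/4876787556 ≈ 37521.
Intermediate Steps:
a(X) = 2*X
A(C) = C**(3/2)
E = -37520 (E = (2*(-8))*2345 = -16*2345 = -37520)
A(211/226 - 28/(-309)) - E = (211/226 - 28/(-309))**(3/2) - 1*(-37520) = (211*(1/226) - 28*(-1/309))**(3/2) + 37520 = (211/226 + 28/309)**(3/2) + 37520 = (71527/69834)**(3/2) + 37520 = 71527*sqrt(4995016518)/4876787556 + 37520 = 37520 + 71527*sqrt(4995016518)/4876787556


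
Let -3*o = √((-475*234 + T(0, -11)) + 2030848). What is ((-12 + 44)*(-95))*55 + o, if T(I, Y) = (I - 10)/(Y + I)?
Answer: -167200 - 4*√14517723/33 ≈ -1.6766e+5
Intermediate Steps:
T(I, Y) = (-10 + I)/(I + Y)
o = -4*√14517723/33 (o = -√((-475*234 + (-10 + 0)/(0 - 11)) + 2030848)/3 = -√((-111150 - 10/(-11)) + 2030848)/3 = -√((-111150 - 1/11*(-10)) + 2030848)/3 = -√((-111150 + 10/11) + 2030848)/3 = -√(-1222640/11 + 2030848)/3 = -4*√14517723/33 ≈ -461.84)
((-12 + 44)*(-95))*55 + o = ((-12 + 44)*(-95))*55 - 4*√14517723/33 = (32*(-95))*55 - 4*√14517723/33 = -3040*55 - 4*√14517723/33 = -167200 - 4*√14517723/33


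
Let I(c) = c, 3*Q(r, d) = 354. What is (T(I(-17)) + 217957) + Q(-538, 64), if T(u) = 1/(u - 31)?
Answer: 10467599/48 ≈ 2.1808e+5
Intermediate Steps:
Q(r, d) = 118 (Q(r, d) = (⅓)*354 = 118)
T(u) = 1/(-31 + u)
(T(I(-17)) + 217957) + Q(-538, 64) = (1/(-31 - 17) + 217957) + 118 = (1/(-48) + 217957) + 118 = (-1/48 + 217957) + 118 = 10461935/48 + 118 = 10467599/48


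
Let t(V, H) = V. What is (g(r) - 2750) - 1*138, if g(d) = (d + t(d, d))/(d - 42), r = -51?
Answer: -89494/31 ≈ -2886.9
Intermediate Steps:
g(d) = 2*d/(-42 + d) (g(d) = (d + d)/(d - 42) = (2*d)/(-42 + d) = 2*d/(-42 + d))
(g(r) - 2750) - 1*138 = (2*(-51)/(-42 - 51) - 2750) - 1*138 = (2*(-51)/(-93) - 2750) - 138 = (2*(-51)*(-1/93) - 2750) - 138 = (34/31 - 2750) - 138 = -85216/31 - 138 = -89494/31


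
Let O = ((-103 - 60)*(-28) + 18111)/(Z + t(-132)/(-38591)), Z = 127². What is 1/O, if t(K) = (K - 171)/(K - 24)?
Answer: 32366580327/45502648100 ≈ 0.71131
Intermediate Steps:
t(K) = (-171 + K)/(-24 + K)
Z = 16129
O = 45502648100/32366580327 (O = ((-103 - 60)*(-28) + 18111)/(16129 + ((-171 - 132)/(-24 - 132))/(-38591)) = (-163*(-28) + 18111)/(16129 + (-303/(-156))*(-1/38591)) = (4564 + 18111)/(16129 - 1/156*(-303)*(-1/38591)) = 22675/(16129 + (101/52)*(-1/38591)) = 22675/(16129 - 101/2006732) = 22675/(32366580327/2006732) = 22675*(2006732/32366580327) = 45502648100/32366580327 ≈ 1.4059)
1/O = 1/(45502648100/32366580327) = 32366580327/45502648100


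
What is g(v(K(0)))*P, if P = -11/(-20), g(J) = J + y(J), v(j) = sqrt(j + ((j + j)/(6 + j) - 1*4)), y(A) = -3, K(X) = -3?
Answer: -33/20 + 33*I/20 ≈ -1.65 + 1.65*I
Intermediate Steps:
v(j) = sqrt(-4 + j + 2*j/(6 + j)) (v(j) = sqrt(j + ((2*j)/(6 + j) - 4)) = sqrt(j + (2*j/(6 + j) - 4)) = sqrt(j + (-4 + 2*j/(6 + j))) = sqrt(-4 + j + 2*j/(6 + j)))
g(J) = -3 + J (g(J) = J - 3 = -3 + J)
P = 11/20 (P = -11*(-1/20) = 11/20 ≈ 0.55000)
g(v(K(0)))*P = (-3 + sqrt((-24 + (-3)**2 + 4*(-3))/(6 - 3)))*(11/20) = (-3 + sqrt((-24 + 9 - 12)/3))*(11/20) = (-3 + sqrt((1/3)*(-27)))*(11/20) = (-3 + sqrt(-9))*(11/20) = (-3 + 3*I)*(11/20) = -33/20 + 33*I/20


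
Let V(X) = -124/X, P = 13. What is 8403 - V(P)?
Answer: 109363/13 ≈ 8412.5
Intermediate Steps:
8403 - V(P) = 8403 - (-124)/13 = 8403 - 1*(-124/13) = 8403 + 124/13 = 109363/13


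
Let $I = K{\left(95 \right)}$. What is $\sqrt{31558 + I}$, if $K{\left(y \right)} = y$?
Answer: $3 \sqrt{3517} \approx 177.91$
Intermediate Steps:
$I = 95$
$\sqrt{31558 + I} = \sqrt{31558 + 95} = \sqrt{31653} = 3 \sqrt{3517}$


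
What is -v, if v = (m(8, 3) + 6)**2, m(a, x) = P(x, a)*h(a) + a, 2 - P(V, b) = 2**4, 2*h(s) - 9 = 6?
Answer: -8281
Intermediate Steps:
h(s) = 15/2 (h(s) = 9/2 + (1/2)*6 = 9/2 + 3 = 15/2)
P(V, b) = -14 (P(V, b) = 2 - 1*2**4 = 2 - 1*16 = 2 - 16 = -14)
m(a, x) = -105 + a (m(a, x) = -14*15/2 + a = -105 + a)
v = 8281 (v = ((-105 + 8) + 6)**2 = (-97 + 6)**2 = (-91)**2 = 8281)
-v = -1*8281 = -8281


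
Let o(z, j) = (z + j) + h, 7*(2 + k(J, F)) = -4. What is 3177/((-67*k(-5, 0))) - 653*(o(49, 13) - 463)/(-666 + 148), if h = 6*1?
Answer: -8320828/17353 ≈ -479.50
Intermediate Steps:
h = 6
k(J, F) = -18/7 (k(J, F) = -2 + (⅐)*(-4) = -2 - 4/7 = -18/7)
o(z, j) = 6 + j + z (o(z, j) = (z + j) + 6 = (j + z) + 6 = 6 + j + z)
3177/((-67*k(-5, 0))) - 653*(o(49, 13) - 463)/(-666 + 148) = 3177/((-67*(-18/7))) - 653*((6 + 13 + 49) - 463)/(-666 + 148) = 3177/(1206/7) - 653/((-518/(68 - 463))) = 3177*(7/1206) - 653/((-518/(-395))) = 2471/134 - 653/((-518*(-1/395))) = 2471/134 - 653/518/395 = 2471/134 - 653*395/518 = 2471/134 - 257935/518 = -8320828/17353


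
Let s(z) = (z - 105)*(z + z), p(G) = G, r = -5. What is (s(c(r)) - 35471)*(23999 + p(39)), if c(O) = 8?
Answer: -889958874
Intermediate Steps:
s(z) = 2*z*(-105 + z) (s(z) = (-105 + z)*(2*z) = 2*z*(-105 + z))
(s(c(r)) - 35471)*(23999 + p(39)) = (2*8*(-105 + 8) - 35471)*(23999 + 39) = (2*8*(-97) - 35471)*24038 = (-1552 - 35471)*24038 = -37023*24038 = -889958874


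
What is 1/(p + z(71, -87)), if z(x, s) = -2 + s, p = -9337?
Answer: -1/9426 ≈ -0.00010609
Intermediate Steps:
1/(p + z(71, -87)) = 1/(-9337 + (-2 - 87)) = 1/(-9337 - 89) = 1/(-9426) = -1/9426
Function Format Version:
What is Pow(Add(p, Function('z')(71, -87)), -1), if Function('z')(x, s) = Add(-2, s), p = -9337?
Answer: Rational(-1, 9426) ≈ -0.00010609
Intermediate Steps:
Pow(Add(p, Function('z')(71, -87)), -1) = Pow(Add(-9337, Add(-2, -87)), -1) = Pow(Add(-9337, -89), -1) = Pow(-9426, -1) = Rational(-1, 9426)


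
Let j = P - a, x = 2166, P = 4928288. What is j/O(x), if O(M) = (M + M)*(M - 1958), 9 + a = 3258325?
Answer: 417493/225264 ≈ 1.8533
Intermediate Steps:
a = 3258316 (a = -9 + 3258325 = 3258316)
O(M) = 2*M*(-1958 + M) (O(M) = (2*M)*(-1958 + M) = 2*M*(-1958 + M))
j = 1669972 (j = 4928288 - 1*3258316 = 4928288 - 3258316 = 1669972)
j/O(x) = 1669972/((2*2166*(-1958 + 2166))) = 1669972/((2*2166*208)) = 1669972/901056 = 1669972*(1/901056) = 417493/225264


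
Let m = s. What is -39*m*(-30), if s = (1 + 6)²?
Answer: 57330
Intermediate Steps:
s = 49 (s = 7² = 49)
m = 49
-39*m*(-30) = -39*49*(-30) = -1911*(-30) = 57330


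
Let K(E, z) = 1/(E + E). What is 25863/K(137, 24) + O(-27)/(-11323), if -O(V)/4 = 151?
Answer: 80240009830/11323 ≈ 7.0865e+6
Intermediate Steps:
K(E, z) = 1/(2*E)
O(V) = -604 (O(V) = -4*151 = -604)
25863/K(137, 24) + O(-27)/(-11323) = 25863/(((1/2)/137)) - 604/(-11323) = 25863/(((1/2)*(1/137))) - 604*(-1/11323) = 25863/(1/274) + 604/11323 = 25863*274 + 604/11323 = 7086462 + 604/11323 = 80240009830/11323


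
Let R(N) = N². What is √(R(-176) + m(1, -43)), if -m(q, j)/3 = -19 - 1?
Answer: 2*√7759 ≈ 176.17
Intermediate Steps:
m(q, j) = 60 (m(q, j) = -3*(-19 - 1) = -3*(-20) = 60)
√(R(-176) + m(1, -43)) = √((-176)² + 60) = √(30976 + 60) = √31036 = 2*√7759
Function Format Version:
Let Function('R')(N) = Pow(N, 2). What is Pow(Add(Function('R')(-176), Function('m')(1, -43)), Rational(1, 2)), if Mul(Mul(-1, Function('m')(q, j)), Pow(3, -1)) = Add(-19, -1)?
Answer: Mul(2, Pow(7759, Rational(1, 2))) ≈ 176.17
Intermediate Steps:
Function('m')(q, j) = 60 (Function('m')(q, j) = Mul(-3, Add(-19, -1)) = Mul(-3, -20) = 60)
Pow(Add(Function('R')(-176), Function('m')(1, -43)), Rational(1, 2)) = Pow(Add(Pow(-176, 2), 60), Rational(1, 2)) = Pow(Add(30976, 60), Rational(1, 2)) = Pow(31036, Rational(1, 2)) = Mul(2, Pow(7759, Rational(1, 2)))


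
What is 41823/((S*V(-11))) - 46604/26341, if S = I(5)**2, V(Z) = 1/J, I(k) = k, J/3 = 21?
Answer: 69403392409/658525 ≈ 1.0539e+5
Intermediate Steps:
J = 63 (J = 3*21 = 63)
V(Z) = 1/63
S = 25 (S = 5**2 = 25)
41823/((S*V(-11))) - 46604/26341 = 41823/((25*(1/63))) - 46604/26341 = 41823/(25/63) - 46604*1/26341 = 41823*(63/25) - 46604/26341 = 2634849/25 - 46604/26341 = 69403392409/658525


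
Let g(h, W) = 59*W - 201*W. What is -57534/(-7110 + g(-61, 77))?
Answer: 28767/9022 ≈ 3.1885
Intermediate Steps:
g(h, W) = -142*W
-57534/(-7110 + g(-61, 77)) = -57534/(-7110 - 142*77) = -57534/(-7110 - 10934) = -57534/(-18044) = -57534*(-1/18044) = 28767/9022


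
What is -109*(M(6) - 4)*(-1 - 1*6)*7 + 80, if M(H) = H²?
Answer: 170992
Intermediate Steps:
-109*(M(6) - 4)*(-1 - 1*6)*7 + 80 = -109*(6² - 4)*(-1 - 1*6)*7 + 80 = -109*(36 - 4)*(-1 - 6)*7 + 80 = -109*32*(-7)*7 + 80 = -(-24416)*7 + 80 = -109*(-1568) + 80 = 170912 + 80 = 170992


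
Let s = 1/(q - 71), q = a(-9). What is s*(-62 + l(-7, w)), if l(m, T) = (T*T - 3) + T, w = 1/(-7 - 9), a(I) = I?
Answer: 3331/4096 ≈ 0.81323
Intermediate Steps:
q = -9
s = -1/80 (s = 1/(-9 - 71) = 1/(-80) = -1/80 ≈ -0.012500)
w = -1/16 (w = 1/(-16) = -1/16 ≈ -0.062500)
l(m, T) = -3 + T + T**2 (l(m, T) = (T**2 - 3) + T = (-3 + T**2) + T = -3 + T + T**2)
s*(-62 + l(-7, w)) = -(-62 + (-3 - 1/16 + (-1/16)**2))/80 = -(-62 + (-3 - 1/16 + 1/256))/80 = -(-62 - 783/256)/80 = -1/80*(-16655/256) = 3331/4096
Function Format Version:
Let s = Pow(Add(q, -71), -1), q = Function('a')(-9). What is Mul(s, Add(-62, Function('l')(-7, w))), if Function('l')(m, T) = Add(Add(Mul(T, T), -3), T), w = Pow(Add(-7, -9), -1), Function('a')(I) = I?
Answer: Rational(3331, 4096) ≈ 0.81323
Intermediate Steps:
q = -9
s = Rational(-1, 80) (s = Pow(Add(-9, -71), -1) = Pow(-80, -1) = Rational(-1, 80) ≈ -0.012500)
w = Rational(-1, 16) (w = Pow(-16, -1) = Rational(-1, 16) ≈ -0.062500)
Function('l')(m, T) = Add(-3, T, Pow(T, 2)) (Function('l')(m, T) = Add(Add(Pow(T, 2), -3), T) = Add(Add(-3, Pow(T, 2)), T) = Add(-3, T, Pow(T, 2)))
Mul(s, Add(-62, Function('l')(-7, w))) = Mul(Rational(-1, 80), Add(-62, Add(-3, Rational(-1, 16), Pow(Rational(-1, 16), 2)))) = Mul(Rational(-1, 80), Add(-62, Add(-3, Rational(-1, 16), Rational(1, 256)))) = Mul(Rational(-1, 80), Add(-62, Rational(-783, 256))) = Mul(Rational(-1, 80), Rational(-16655, 256)) = Rational(3331, 4096)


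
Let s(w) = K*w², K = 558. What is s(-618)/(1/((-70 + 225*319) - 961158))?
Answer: -189554523745176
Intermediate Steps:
s(w) = 558*w²
s(-618)/(1/((-70 + 225*319) - 961158)) = (558*(-618)²)/(1/((-70 + 225*319) - 961158)) = (558*381924)/(1/((-70 + 71775) - 961158)) = 213113592/(1/(71705 - 961158)) = 213113592/(1/(-889453)) = 213113592/(-1/889453) = 213113592*(-889453) = -189554523745176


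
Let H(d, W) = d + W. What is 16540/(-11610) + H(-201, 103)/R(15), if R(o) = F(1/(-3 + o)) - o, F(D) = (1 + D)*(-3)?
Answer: 334370/84753 ≈ 3.9452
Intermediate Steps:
F(D) = -3 - 3*D
H(d, W) = W + d
R(o) = -3 - o - 3/(-3 + o) (R(o) = (-3 - 3/(-3 + o)) - o = -3 - o - 3/(-3 + o))
16540/(-11610) + H(-201, 103)/R(15) = 16540/(-11610) + (103 - 201)/(((6 - 1*15²)/(-3 + 15))) = 16540*(-1/11610) - 98*12/(6 - 1*225) = -1654/1161 - 98*12/(6 - 225) = -1654/1161 - 98/((1/12)*(-219)) = -1654/1161 - 98/(-73/4) = -1654/1161 - 98*(-4/73) = -1654/1161 + 392/73 = 334370/84753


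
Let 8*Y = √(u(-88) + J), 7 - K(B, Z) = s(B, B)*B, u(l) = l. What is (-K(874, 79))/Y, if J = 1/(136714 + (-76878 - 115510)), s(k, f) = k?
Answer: -18332856*I*√30307150218/4899313 ≈ -6.5143e+5*I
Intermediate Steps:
J = -1/55674 (J = 1/(136714 - 192388) = 1/(-55674) = -1/55674 ≈ -1.7962e-5)
K(B, Z) = 7 - B² (K(B, Z) = 7 - B*B = 7 - B²)
Y = I*√30307150218/148464 (Y = √(-88 - 1/55674)/8 = √(-4899313/55674)/8 = (I*√30307150218/18558)/8 = I*√30307150218/148464 ≈ 1.1726*I)
(-K(874, 79))/Y = (-(7 - 1*874²))/((I*√30307150218/148464)) = (-(7 - 1*763876))*(-24*I*√30307150218/4899313) = (-(7 - 763876))*(-24*I*√30307150218/4899313) = (-1*(-763869))*(-24*I*√30307150218/4899313) = 763869*(-24*I*√30307150218/4899313) = -18332856*I*√30307150218/4899313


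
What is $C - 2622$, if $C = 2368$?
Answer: $-254$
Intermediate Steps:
$C - 2622 = 2368 - 2622 = -254$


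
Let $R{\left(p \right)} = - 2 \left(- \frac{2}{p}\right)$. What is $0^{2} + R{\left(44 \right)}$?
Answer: $\frac{1}{11} \approx 0.090909$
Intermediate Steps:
$R{\left(p \right)} = \frac{4}{p}$
$0^{2} + R{\left(44 \right)} = 0^{2} + \frac{4}{44} = 0 + 4 \cdot \frac{1}{44} = 0 + \frac{1}{11} = \frac{1}{11}$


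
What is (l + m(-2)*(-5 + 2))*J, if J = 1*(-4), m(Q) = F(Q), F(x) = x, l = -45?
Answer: 156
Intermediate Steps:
m(Q) = Q
J = -4
(l + m(-2)*(-5 + 2))*J = (-45 - 2*(-5 + 2))*(-4) = (-45 - 2*(-3))*(-4) = (-45 + 6)*(-4) = -39*(-4) = 156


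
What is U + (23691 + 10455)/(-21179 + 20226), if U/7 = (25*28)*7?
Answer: 32653754/953 ≈ 34264.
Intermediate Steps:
U = 34300 (U = 7*((25*28)*7) = 7*(700*7) = 7*4900 = 34300)
U + (23691 + 10455)/(-21179 + 20226) = 34300 + (23691 + 10455)/(-21179 + 20226) = 34300 + 34146/(-953) = 34300 + 34146*(-1/953) = 34300 - 34146/953 = 32653754/953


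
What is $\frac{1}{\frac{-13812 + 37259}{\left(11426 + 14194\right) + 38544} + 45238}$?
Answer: $\frac{64164}{2902674479} \approx 2.2105 \cdot 10^{-5}$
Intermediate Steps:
$\frac{1}{\frac{-13812 + 37259}{\left(11426 + 14194\right) + 38544} + 45238} = \frac{1}{\frac{23447}{25620 + 38544} + 45238} = \frac{1}{\frac{23447}{64164} + 45238} = \frac{1}{\frac{2902674479}{64164}} = \frac{64164}{2902674479}$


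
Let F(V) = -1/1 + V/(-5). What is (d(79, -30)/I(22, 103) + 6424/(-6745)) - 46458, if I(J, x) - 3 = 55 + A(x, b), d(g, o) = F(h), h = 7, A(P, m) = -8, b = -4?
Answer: -7834148944/168625 ≈ -46459.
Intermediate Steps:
F(V) = -1 - V/5 (F(V) = -1*1 + V*(-⅕) = -1 - V/5)
d(g, o) = -12/5 (d(g, o) = -1 - ⅕*7 = -1 - 7/5 = -12/5)
I(J, x) = 50 (I(J, x) = 3 + (55 - 8) = 3 + 47 = 50)
(d(79, -30)/I(22, 103) + 6424/(-6745)) - 46458 = (-12/5/50 + 6424/(-6745)) - 46458 = (-12/5*1/50 + 6424*(-1/6745)) - 46458 = (-6/125 - 6424/6745) - 46458 = -168694/168625 - 46458 = -7834148944/168625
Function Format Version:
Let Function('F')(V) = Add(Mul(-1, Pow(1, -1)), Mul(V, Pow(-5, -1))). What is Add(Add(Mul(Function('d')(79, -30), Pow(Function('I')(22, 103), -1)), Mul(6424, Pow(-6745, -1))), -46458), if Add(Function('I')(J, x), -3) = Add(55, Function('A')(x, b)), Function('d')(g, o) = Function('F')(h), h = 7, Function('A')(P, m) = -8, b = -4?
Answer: Rational(-7834148944, 168625) ≈ -46459.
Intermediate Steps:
Function('F')(V) = Add(-1, Mul(Rational(-1, 5), V)) (Function('F')(V) = Add(Mul(-1, 1), Mul(V, Rational(-1, 5))) = Add(-1, Mul(Rational(-1, 5), V)))
Function('d')(g, o) = Rational(-12, 5) (Function('d')(g, o) = Add(-1, Mul(Rational(-1, 5), 7)) = Add(-1, Rational(-7, 5)) = Rational(-12, 5))
Function('I')(J, x) = 50 (Function('I')(J, x) = Add(3, Add(55, -8)) = Add(3, 47) = 50)
Add(Add(Mul(Function('d')(79, -30), Pow(Function('I')(22, 103), -1)), Mul(6424, Pow(-6745, -1))), -46458) = Add(Add(Mul(Rational(-12, 5), Pow(50, -1)), Mul(6424, Pow(-6745, -1))), -46458) = Add(Add(Mul(Rational(-12, 5), Rational(1, 50)), Mul(6424, Rational(-1, 6745))), -46458) = Add(Add(Rational(-6, 125), Rational(-6424, 6745)), -46458) = Add(Rational(-168694, 168625), -46458) = Rational(-7834148944, 168625)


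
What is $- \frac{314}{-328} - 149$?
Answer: $- \frac{24279}{164} \approx -148.04$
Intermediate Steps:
$- \frac{314}{-328} - 149 = \left(-314\right) \left(- \frac{1}{328}\right) - 149 = \frac{157}{164} - 149 = - \frac{24279}{164}$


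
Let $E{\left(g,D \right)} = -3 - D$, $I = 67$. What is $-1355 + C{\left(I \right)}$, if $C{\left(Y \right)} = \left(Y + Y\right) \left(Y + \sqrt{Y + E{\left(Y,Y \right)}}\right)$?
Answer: $7623 + 134 i \sqrt{3} \approx 7623.0 + 232.09 i$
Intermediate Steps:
$C{\left(Y \right)} = 2 Y \left(Y + i \sqrt{3}\right)$ ($C{\left(Y \right)} = \left(Y + Y\right) \left(Y + \sqrt{Y - \left(3 + Y\right)}\right) = 2 Y \left(Y + \sqrt{-3}\right) = 2 Y \left(Y + i \sqrt{3}\right)$)
$-1355 + C{\left(I \right)} = -1355 + 2 \cdot 67 \left(67 + i \sqrt{3}\right) = -1355 + \left(8978 + 134 i \sqrt{3}\right) = 7623 + 134 i \sqrt{3}$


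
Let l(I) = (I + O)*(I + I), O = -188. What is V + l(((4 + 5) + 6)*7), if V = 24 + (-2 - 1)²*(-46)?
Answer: -17820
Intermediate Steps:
l(I) = 2*I*(-188 + I) (l(I) = (I - 188)*(I + I) = (-188 + I)*(2*I) = 2*I*(-188 + I))
V = -390 (V = 24 + (-3)²*(-46) = 24 + 9*(-46) = 24 - 414 = -390)
V + l(((4 + 5) + 6)*7) = -390 + 2*(((4 + 5) + 6)*7)*(-188 + ((4 + 5) + 6)*7) = -390 + 2*((9 + 6)*7)*(-188 + (9 + 6)*7) = -390 + 2*(15*7)*(-188 + 15*7) = -390 + 2*105*(-188 + 105) = -390 + 2*105*(-83) = -390 - 17430 = -17820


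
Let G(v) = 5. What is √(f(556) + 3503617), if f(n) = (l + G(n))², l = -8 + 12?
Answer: √3503698 ≈ 1871.8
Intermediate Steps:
l = 4
f(n) = 81 (f(n) = (4 + 5)² = 9² = 81)
√(f(556) + 3503617) = √(81 + 3503617) = √3503698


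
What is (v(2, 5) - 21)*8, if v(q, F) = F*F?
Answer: 32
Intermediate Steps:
v(q, F) = F²
(v(2, 5) - 21)*8 = (5² - 21)*8 = (25 - 21)*8 = 4*8 = 32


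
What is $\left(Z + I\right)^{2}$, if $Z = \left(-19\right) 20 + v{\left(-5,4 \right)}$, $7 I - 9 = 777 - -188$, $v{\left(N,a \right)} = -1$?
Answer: $\frac{2866249}{49} \approx 58495.0$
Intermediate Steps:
$I = \frac{974}{7}$ ($I = \frac{9}{7} + \frac{777 - -188}{7} = \frac{9}{7} + \frac{777 + 188}{7} = \frac{9}{7} + \frac{1}{7} \cdot 965 = \frac{9}{7} + \frac{965}{7} = \frac{974}{7} \approx 139.14$)
$Z = -381$ ($Z = \left(-19\right) 20 - 1 = -380 - 1 = -381$)
$\left(Z + I\right)^{2} = \left(-381 + \frac{974}{7}\right)^{2} = \left(- \frac{1693}{7}\right)^{2} = \frac{2866249}{49}$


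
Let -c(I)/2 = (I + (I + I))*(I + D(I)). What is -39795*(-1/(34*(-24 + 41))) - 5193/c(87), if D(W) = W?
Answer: 200972323/2916588 ≈ 68.907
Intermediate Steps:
c(I) = -12*I² (c(I) = -2*(I + (I + I))*(I + I) = -2*(I + 2*I)*2*I = -2*3*I*2*I = -12*I²)
-39795*(-1/(34*(-24 + 41))) - 5193/c(87) = -39795*(-1/(34*(-24 + 41))) - 5193/((-12*87²)) = -39795/((-34*17)) - 5193/((-12*7569)) = -39795/(-578) - 5193/(-90828) = -39795*(-1/578) - 5193*(-1/90828) = 39795/578 + 577/10092 = 200972323/2916588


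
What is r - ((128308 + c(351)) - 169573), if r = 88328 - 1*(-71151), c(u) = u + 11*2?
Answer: 200371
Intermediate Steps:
c(u) = 22 + u (c(u) = u + 22 = 22 + u)
r = 159479 (r = 88328 + 71151 = 159479)
r - ((128308 + c(351)) - 169573) = 159479 - ((128308 + (22 + 351)) - 169573) = 159479 - ((128308 + 373) - 169573) = 159479 - (128681 - 169573) = 159479 - 1*(-40892) = 159479 + 40892 = 200371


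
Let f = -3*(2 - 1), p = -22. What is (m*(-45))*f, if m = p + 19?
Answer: -405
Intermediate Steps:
m = -3 (m = -22 + 19 = -3)
f = -3 (f = -3*1 = -3)
(m*(-45))*f = -3*(-45)*(-3) = 135*(-3) = -405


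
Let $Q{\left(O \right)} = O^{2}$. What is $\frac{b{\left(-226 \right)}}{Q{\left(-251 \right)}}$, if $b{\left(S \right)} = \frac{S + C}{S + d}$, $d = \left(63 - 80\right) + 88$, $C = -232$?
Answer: $\frac{458}{9765155} \approx 4.6901 \cdot 10^{-5}$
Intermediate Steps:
$d = 71$ ($d = -17 + 88 = 71$)
$b{\left(S \right)} = \frac{-232 + S}{71 + S}$ ($b{\left(S \right)} = \frac{S - 232}{S + 71} = \frac{-232 + S}{71 + S}$)
$\frac{b{\left(-226 \right)}}{Q{\left(-251 \right)}} = \frac{\frac{1}{71 - 226} \left(-232 - 226\right)}{\left(-251\right)^{2}} = \frac{\frac{1}{-155} \left(-458\right)}{63001} = \left(- \frac{1}{155}\right) \left(-458\right) \frac{1}{63001} = \frac{458}{155} \cdot \frac{1}{63001} = \frac{458}{9765155}$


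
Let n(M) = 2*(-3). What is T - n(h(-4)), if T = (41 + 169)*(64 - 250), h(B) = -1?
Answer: -39054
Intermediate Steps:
n(M) = -6
T = -39060 (T = 210*(-186) = -39060)
T - n(h(-4)) = -39060 - 1*(-6) = -39060 + 6 = -39054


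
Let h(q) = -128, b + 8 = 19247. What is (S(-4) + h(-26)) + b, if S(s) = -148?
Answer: 18963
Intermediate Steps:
b = 19239 (b = -8 + 19247 = 19239)
(S(-4) + h(-26)) + b = (-148 - 128) + 19239 = -276 + 19239 = 18963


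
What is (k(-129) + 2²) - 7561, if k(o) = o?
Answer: -7686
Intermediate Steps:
(k(-129) + 2²) - 7561 = (-129 + 2²) - 7561 = (-129 + 4) - 7561 = -125 - 7561 = -7686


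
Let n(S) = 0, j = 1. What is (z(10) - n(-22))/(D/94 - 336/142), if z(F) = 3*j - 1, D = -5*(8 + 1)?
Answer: -13348/18987 ≈ -0.70301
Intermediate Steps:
D = -45 (D = -5*9 = -45)
z(F) = 2 (z(F) = 3*1 - 1 = 3 - 1 = 2)
(z(10) - n(-22))/(D/94 - 336/142) = (2 - 1*0)/(-45/94 - 336/142) = (2 + 0)/(-45*1/94 - 336*1/142) = 2/(-45/94 - 168/71) = 2/(-18987/6674) = 2*(-6674/18987) = -13348/18987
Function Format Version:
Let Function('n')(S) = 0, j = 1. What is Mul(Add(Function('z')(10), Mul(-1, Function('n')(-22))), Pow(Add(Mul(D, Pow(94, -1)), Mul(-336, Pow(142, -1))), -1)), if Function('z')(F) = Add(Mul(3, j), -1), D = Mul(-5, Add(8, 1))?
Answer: Rational(-13348, 18987) ≈ -0.70301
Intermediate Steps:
D = -45 (D = Mul(-5, 9) = -45)
Function('z')(F) = 2 (Function('z')(F) = Add(Mul(3, 1), -1) = Add(3, -1) = 2)
Mul(Add(Function('z')(10), Mul(-1, Function('n')(-22))), Pow(Add(Mul(D, Pow(94, -1)), Mul(-336, Pow(142, -1))), -1)) = Mul(Add(2, Mul(-1, 0)), Pow(Add(Mul(-45, Pow(94, -1)), Mul(-336, Pow(142, -1))), -1)) = Mul(Add(2, 0), Pow(Add(Mul(-45, Rational(1, 94)), Mul(-336, Rational(1, 142))), -1)) = Mul(2, Pow(Add(Rational(-45, 94), Rational(-168, 71)), -1)) = Mul(2, Pow(Rational(-18987, 6674), -1)) = Mul(2, Rational(-6674, 18987)) = Rational(-13348, 18987)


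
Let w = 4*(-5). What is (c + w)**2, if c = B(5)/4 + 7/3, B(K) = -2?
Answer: 11881/36 ≈ 330.03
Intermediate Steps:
w = -20
c = 11/6 (c = -2/4 + 7/3 = -2*1/4 + 7*(1/3) = -1/2 + 7/3 = 11/6 ≈ 1.8333)
(c + w)**2 = (11/6 - 20)**2 = (-109/6)**2 = 11881/36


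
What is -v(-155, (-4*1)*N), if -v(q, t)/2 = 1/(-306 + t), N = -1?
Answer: -1/151 ≈ -0.0066225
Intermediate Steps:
v(q, t) = -2/(-306 + t)
-v(-155, (-4*1)*N) = -(-2)/(-306 - 4*1*(-1)) = -(-2)/(-306 - 4*(-1)) = -(-2)/(-306 + 4) = -(-2)/(-302) = -(-2)*(-1)/302 = -1*1/151 = -1/151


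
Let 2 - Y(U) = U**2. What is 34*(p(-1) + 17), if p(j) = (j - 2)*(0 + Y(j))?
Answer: 476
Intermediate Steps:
Y(U) = 2 - U**2
p(j) = (-2 + j)*(2 - j**2) (p(j) = (j - 2)*(0 + (2 - j**2)) = (-2 + j)*(2 - j**2))
34*(p(-1) + 17) = 34*(-(-2 - 1)*(-2 + (-1)**2) + 17) = 34*(-1*(-3)*(-2 + 1) + 17) = 34*(-1*(-3)*(-1) + 17) = 34*(-3 + 17) = 34*14 = 476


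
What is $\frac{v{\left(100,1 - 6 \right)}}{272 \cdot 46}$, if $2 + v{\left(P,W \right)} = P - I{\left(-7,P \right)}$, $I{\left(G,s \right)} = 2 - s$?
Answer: $\frac{49}{3128} \approx 0.015665$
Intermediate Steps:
$v{\left(P,W \right)} = -4 + 2 P$ ($v{\left(P,W \right)} = -2 + \left(P - \left(2 - P\right)\right) = -2 + \left(P + \left(-2 + P\right)\right) = -2 + \left(-2 + 2 P\right) = -4 + 2 P$)
$\frac{v{\left(100,1 - 6 \right)}}{272 \cdot 46} = \frac{-4 + 2 \cdot 100}{272 \cdot 46} = \frac{-4 + 200}{12512} = 196 \cdot \frac{1}{12512} = \frac{49}{3128}$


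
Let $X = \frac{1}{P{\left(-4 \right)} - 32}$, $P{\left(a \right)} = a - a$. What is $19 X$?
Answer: $- \frac{19}{32} \approx -0.59375$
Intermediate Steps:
$P{\left(a \right)} = 0$
$X = - \frac{1}{32}$ ($X = \frac{1}{0 - 32} = \frac{1}{-32} = - \frac{1}{32} \approx -0.03125$)
$19 X = 19 \left(- \frac{1}{32}\right) = - \frac{19}{32}$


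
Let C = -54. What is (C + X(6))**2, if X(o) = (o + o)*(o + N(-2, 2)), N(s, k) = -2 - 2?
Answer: 900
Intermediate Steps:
N(s, k) = -4
X(o) = 2*o*(-4 + o) (X(o) = (o + o)*(o - 4) = (2*o)*(-4 + o) = 2*o*(-4 + o))
(C + X(6))**2 = (-54 + 2*6*(-4 + 6))**2 = (-54 + 2*6*2)**2 = (-54 + 24)**2 = (-30)**2 = 900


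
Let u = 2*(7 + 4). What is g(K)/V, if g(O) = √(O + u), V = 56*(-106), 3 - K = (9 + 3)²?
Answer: -I*√119/5936 ≈ -0.0018377*I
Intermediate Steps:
u = 22 (u = 2*11 = 22)
K = -141 (K = 3 - (9 + 3)² = 3 - 1*12² = 3 - 1*144 = 3 - 144 = -141)
V = -5936
g(O) = √(22 + O) (g(O) = √(O + 22) = √(22 + O))
g(K)/V = √(22 - 141)/(-5936) = √(-119)*(-1/5936) = (I*√119)*(-1/5936) = -I*√119/5936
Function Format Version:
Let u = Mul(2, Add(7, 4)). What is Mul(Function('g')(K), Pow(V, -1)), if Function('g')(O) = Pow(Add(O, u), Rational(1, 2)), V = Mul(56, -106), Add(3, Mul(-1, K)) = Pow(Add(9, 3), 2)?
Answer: Mul(Rational(-1, 5936), I, Pow(119, Rational(1, 2))) ≈ Mul(-0.0018377, I)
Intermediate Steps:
u = 22 (u = Mul(2, 11) = 22)
K = -141 (K = Add(3, Mul(-1, Pow(Add(9, 3), 2))) = Add(3, Mul(-1, Pow(12, 2))) = Add(3, Mul(-1, 144)) = Add(3, -144) = -141)
V = -5936
Function('g')(O) = Pow(Add(22, O), Rational(1, 2)) (Function('g')(O) = Pow(Add(O, 22), Rational(1, 2)) = Pow(Add(22, O), Rational(1, 2)))
Mul(Function('g')(K), Pow(V, -1)) = Mul(Pow(Add(22, -141), Rational(1, 2)), Pow(-5936, -1)) = Mul(Pow(-119, Rational(1, 2)), Rational(-1, 5936)) = Mul(Mul(I, Pow(119, Rational(1, 2))), Rational(-1, 5936)) = Mul(Rational(-1, 5936), I, Pow(119, Rational(1, 2)))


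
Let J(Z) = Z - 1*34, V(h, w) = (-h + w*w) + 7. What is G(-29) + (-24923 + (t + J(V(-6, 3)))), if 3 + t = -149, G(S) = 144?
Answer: -24943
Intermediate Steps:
V(h, w) = 7 + w² - h (V(h, w) = (-h + w²) + 7 = (w² - h) + 7 = 7 + w² - h)
t = -152 (t = -3 - 149 = -152)
J(Z) = -34 + Z (J(Z) = Z - 34 = -34 + Z)
G(-29) + (-24923 + (t + J(V(-6, 3)))) = 144 + (-24923 + (-152 + (-34 + (7 + 3² - 1*(-6))))) = 144 + (-24923 + (-152 + (-34 + (7 + 9 + 6)))) = 144 + (-24923 + (-152 + (-34 + 22))) = 144 + (-24923 + (-152 - 12)) = 144 + (-24923 - 164) = 144 - 25087 = -24943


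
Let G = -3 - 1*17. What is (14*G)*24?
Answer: -6720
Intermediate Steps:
G = -20 (G = -3 - 17 = -20)
(14*G)*24 = (14*(-20))*24 = -280*24 = -6720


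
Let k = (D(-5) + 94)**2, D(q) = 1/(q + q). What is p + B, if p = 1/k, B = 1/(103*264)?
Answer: 1200307/7991919144 ≈ 0.00015019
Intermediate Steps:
D(q) = 1/(2*q)
B = 1/27192 ≈ 3.6776e-5
k = 881721/100 (k = ((1/2)/(-5) + 94)**2 = ((1/2)*(-1/5) + 94)**2 = (-1/10 + 94)**2 = (939/10)**2 = 881721/100 ≈ 8817.2)
p = 100/881721 (p = 1/(881721/100) = 100/881721 ≈ 0.00011341)
p + B = 100/881721 + 1/27192 = 1200307/7991919144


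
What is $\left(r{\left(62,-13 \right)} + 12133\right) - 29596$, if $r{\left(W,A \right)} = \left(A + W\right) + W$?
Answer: $-17352$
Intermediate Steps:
$r{\left(W,A \right)} = A + 2 W$
$\left(r{\left(62,-13 \right)} + 12133\right) - 29596 = \left(\left(-13 + 2 \cdot 62\right) + 12133\right) - 29596 = \left(\left(-13 + 124\right) + 12133\right) - 29596 = \left(111 + 12133\right) - 29596 = 12244 - 29596 = -17352$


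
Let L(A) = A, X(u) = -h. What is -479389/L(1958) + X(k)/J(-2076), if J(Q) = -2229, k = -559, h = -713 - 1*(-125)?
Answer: -356569795/1454794 ≈ -245.10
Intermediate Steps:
h = -588 (h = -713 + 125 = -588)
X(u) = 588 (X(u) = -1*(-588) = 588)
-479389/L(1958) + X(k)/J(-2076) = -479389/1958 + 588/(-2229) = -479389*1/1958 + 588*(-1/2229) = -479389/1958 - 196/743 = -356569795/1454794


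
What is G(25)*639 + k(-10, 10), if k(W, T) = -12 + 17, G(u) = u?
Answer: 15980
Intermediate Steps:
k(W, T) = 5
G(25)*639 + k(-10, 10) = 25*639 + 5 = 15975 + 5 = 15980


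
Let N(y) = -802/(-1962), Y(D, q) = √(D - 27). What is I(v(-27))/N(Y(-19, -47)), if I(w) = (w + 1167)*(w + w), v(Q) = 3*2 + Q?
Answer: -47217492/401 ≈ -1.1775e+5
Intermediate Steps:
Y(D, q) = √(-27 + D)
v(Q) = 6 + Q
I(w) = 2*w*(1167 + w) (I(w) = (1167 + w)*(2*w) = 2*w*(1167 + w))
N(y) = 401/981 (N(y) = -802*(-1/1962) = 401/981)
I(v(-27))/N(Y(-19, -47)) = (2*(6 - 27)*(1167 + (6 - 27)))/(401/981) = (2*(-21)*(1167 - 21))*(981/401) = (2*(-21)*1146)*(981/401) = -48132*981/401 = -47217492/401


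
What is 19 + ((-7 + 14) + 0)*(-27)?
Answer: -170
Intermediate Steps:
19 + ((-7 + 14) + 0)*(-27) = 19 + (7 + 0)*(-27) = 19 + 7*(-27) = 19 - 189 = -170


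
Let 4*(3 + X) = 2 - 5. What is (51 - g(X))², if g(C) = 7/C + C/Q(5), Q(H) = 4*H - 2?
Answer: 4507129/1600 ≈ 2817.0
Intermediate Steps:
Q(H) = -2 + 4*H
X = -15/4 (X = -3 + (2 - 5)/4 = -3 + (¼)*(-3) = -3 - ¾ = -15/4 ≈ -3.7500)
g(C) = 7/C + C/18 (g(C) = 7/C + C/(-2 + 4*5) = 7/C + C/(-2 + 20) = 7/C + C/18)
(51 - g(X))² = (51 - (7/(-15/4) + (1/18)*(-15/4)))² = (51 - (7*(-4/15) - 5/24))² = (51 - (-28/15 - 5/24))² = (51 - 1*(-83/40))² = (51 + 83/40)² = (2123/40)² = 4507129/1600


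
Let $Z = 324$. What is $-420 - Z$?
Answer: $-744$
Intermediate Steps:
$-420 - Z = -420 - 324 = -744$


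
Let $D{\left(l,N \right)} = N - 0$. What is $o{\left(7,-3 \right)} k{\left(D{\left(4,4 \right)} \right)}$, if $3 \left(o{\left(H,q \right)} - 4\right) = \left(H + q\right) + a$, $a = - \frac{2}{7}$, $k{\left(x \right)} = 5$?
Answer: $\frac{550}{21} \approx 26.19$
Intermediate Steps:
$D{\left(l,N \right)} = N$ ($D{\left(l,N \right)} = N + 0 = N$)
$a = - \frac{2}{7}$ ($a = \left(-2\right) \frac{1}{7} = - \frac{2}{7} \approx -0.28571$)
$o{\left(H,q \right)} = \frac{82}{21} + \frac{H}{3} + \frac{q}{3}$ ($o{\left(H,q \right)} = 4 + \frac{\left(H + q\right) - \frac{2}{7}}{3} = 4 + \frac{- \frac{2}{7} + H + q}{3} = 4 + \left(- \frac{2}{21} + \frac{H}{3} + \frac{q}{3}\right) = \frac{82}{21} + \frac{H}{3} + \frac{q}{3}$)
$o{\left(7,-3 \right)} k{\left(D{\left(4,4 \right)} \right)} = \left(\frac{82}{21} + \frac{1}{3} \cdot 7 + \frac{1}{3} \left(-3\right)\right) 5 = \left(\frac{82}{21} + \frac{7}{3} - 1\right) 5 = \frac{110}{21} \cdot 5 = \frac{550}{21}$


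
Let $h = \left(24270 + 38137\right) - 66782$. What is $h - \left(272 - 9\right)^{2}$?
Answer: $-73544$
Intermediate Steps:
$h = -4375$ ($h = 62407 - 66782 = -4375$)
$h - \left(272 - 9\right)^{2} = -4375 - \left(272 - 9\right)^{2} = -4375 - 263^{2} = -4375 - 69169 = -73544$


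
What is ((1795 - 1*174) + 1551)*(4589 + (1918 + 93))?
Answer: 20935200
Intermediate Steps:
((1795 - 1*174) + 1551)*(4589 + (1918 + 93)) = ((1795 - 174) + 1551)*(4589 + 2011) = (1621 + 1551)*6600 = 3172*6600 = 20935200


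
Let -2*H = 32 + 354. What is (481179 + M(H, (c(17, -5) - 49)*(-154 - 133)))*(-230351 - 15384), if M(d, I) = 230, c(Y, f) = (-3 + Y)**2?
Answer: -118299040615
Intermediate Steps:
H = -193 (H = -(32 + 354)/2 = -1/2*386 = -193)
(481179 + M(H, (c(17, -5) - 49)*(-154 - 133)))*(-230351 - 15384) = (481179 + 230)*(-230351 - 15384) = 481409*(-245735) = -118299040615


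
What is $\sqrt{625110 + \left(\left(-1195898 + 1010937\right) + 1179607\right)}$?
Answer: $2 \sqrt{404939} \approx 1272.7$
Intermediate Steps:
$\sqrt{625110 + \left(\left(-1195898 + 1010937\right) + 1179607\right)} = \sqrt{625110 + \left(-184961 + 1179607\right)} = \sqrt{625110 + 994646} = \sqrt{1619756} = 2 \sqrt{404939}$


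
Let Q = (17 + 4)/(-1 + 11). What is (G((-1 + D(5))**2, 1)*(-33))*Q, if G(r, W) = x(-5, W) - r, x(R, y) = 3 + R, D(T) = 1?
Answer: 693/5 ≈ 138.60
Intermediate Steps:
Q = 21/10 ≈ 2.1000
G(r, W) = -2 - r (G(r, W) = (3 - 5) - r = -2 - r)
(G((-1 + D(5))**2, 1)*(-33))*Q = ((-2 - (-1 + 1)**2)*(-33))*(21/10) = ((-2 - 1*0**2)*(-33))*(21/10) = ((-2 - 1*0)*(-33))*(21/10) = ((-2 + 0)*(-33))*(21/10) = -2*(-33)*(21/10) = 66*(21/10) = 693/5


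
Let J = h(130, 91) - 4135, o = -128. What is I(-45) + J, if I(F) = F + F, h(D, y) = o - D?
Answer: -4483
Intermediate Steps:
h(D, y) = -128 - D
I(F) = 2*F
J = -4393 (J = (-128 - 1*130) - 4135 = (-128 - 130) - 4135 = -258 - 4135 = -4393)
I(-45) + J = 2*(-45) - 4393 = -90 - 4393 = -4483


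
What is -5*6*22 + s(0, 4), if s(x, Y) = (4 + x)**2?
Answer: -644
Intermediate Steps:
-5*6*22 + s(0, 4) = -5*6*22 + (4 + 0)**2 = -30*22 + 4**2 = -660 + 16 = -644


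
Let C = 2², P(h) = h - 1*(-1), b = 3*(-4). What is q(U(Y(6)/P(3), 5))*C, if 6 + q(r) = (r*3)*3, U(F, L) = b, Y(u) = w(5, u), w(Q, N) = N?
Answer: -456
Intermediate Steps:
b = -12
Y(u) = u
P(h) = 1 + h (P(h) = h + 1 = 1 + h)
C = 4
U(F, L) = -12
q(r) = -6 + 9*r (q(r) = -6 + (r*3)*3 = -6 + (3*r)*3 = -6 + 9*r)
q(U(Y(6)/P(3), 5))*C = (-6 + 9*(-12))*4 = (-6 - 108)*4 = -114*4 = -456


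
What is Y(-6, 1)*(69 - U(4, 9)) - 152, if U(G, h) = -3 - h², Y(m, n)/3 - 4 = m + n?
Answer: -611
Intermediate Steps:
Y(m, n) = 12 + 3*m + 3*n (Y(m, n) = 12 + 3*(m + n) = 12 + (3*m + 3*n) = 12 + 3*m + 3*n)
Y(-6, 1)*(69 - U(4, 9)) - 152 = (12 + 3*(-6) + 3*1)*(69 - (-3 - 1*9²)) - 152 = (12 - 18 + 3)*(69 - (-3 - 1*81)) - 152 = -3*(69 - (-3 - 81)) - 152 = -3*(69 - 1*(-84)) - 152 = -3*(69 + 84) - 152 = -3*153 - 152 = -459 - 152 = -611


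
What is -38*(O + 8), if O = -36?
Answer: 1064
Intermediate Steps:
-38*(O + 8) = -38*(-36 + 8) = -38*(-28) = 1064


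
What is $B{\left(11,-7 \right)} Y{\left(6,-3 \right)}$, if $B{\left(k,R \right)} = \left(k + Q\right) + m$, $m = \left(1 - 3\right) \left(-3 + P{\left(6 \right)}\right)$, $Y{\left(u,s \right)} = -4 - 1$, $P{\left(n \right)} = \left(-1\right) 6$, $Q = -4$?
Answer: $-125$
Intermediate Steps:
$P{\left(n \right)} = -6$
$Y{\left(u,s \right)} = -5$ ($Y{\left(u,s \right)} = -4 - 1 = -5$)
$m = 18$ ($m = \left(1 - 3\right) \left(-3 - 6\right) = \left(-2\right) \left(-9\right) = 18$)
$B{\left(k,R \right)} = 14 + k$ ($B{\left(k,R \right)} = \left(k - 4\right) + 18 = \left(-4 + k\right) + 18 = 14 + k$)
$B{\left(11,-7 \right)} Y{\left(6,-3 \right)} = \left(14 + 11\right) \left(-5\right) = 25 \left(-5\right) = -125$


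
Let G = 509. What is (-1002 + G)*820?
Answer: -404260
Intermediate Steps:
(-1002 + G)*820 = (-1002 + 509)*820 = -493*820 = -404260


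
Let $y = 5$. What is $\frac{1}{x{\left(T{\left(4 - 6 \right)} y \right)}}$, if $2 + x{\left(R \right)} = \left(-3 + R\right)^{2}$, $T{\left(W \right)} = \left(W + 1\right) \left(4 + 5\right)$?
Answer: $\frac{1}{2302} \approx 0.0004344$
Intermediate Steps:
$T{\left(W \right)} = 9 + 9 W$ ($T{\left(W \right)} = \left(1 + W\right) 9 = 9 + 9 W$)
$x{\left(R \right)} = -2 + \left(-3 + R\right)^{2}$
$\frac{1}{x{\left(T{\left(4 - 6 \right)} y \right)}} = \frac{1}{-2 + \left(-3 + \left(9 + 9 \left(4 - 6\right)\right) 5\right)^{2}} = \frac{1}{-2 + \left(-3 + \left(9 + 9 \left(-2\right)\right) 5\right)^{2}} = \frac{1}{-2 + \left(-3 + \left(9 - 18\right) 5\right)^{2}} = \frac{1}{-2 + \left(-3 - 45\right)^{2}} = \frac{1}{-2 + \left(-48\right)^{2}} = \frac{1}{-2 + 2304} = \frac{1}{2302}$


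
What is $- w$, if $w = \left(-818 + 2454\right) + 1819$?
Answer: $-3455$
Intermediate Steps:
$w = 3455$ ($w = 1636 + 1819 = 3455$)
$- w = \left(-1\right) 3455 = -3455$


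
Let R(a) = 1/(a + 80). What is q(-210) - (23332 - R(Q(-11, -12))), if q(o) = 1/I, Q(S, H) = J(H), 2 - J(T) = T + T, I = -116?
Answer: -143445131/6148 ≈ -23332.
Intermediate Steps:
J(T) = 2 - 2*T (J(T) = 2 - (T + T) = 2 - 2*T)
Q(S, H) = 2 - 2*H
R(a) = 1/(80 + a)
q(o) = -1/116 (q(o) = 1/(-116) = -1/116)
q(-210) - (23332 - R(Q(-11, -12))) = -1/116 - (23332 - 1/(80 + (2 - 2*(-12)))) = -1/116 - (23332 - 1/(80 + (2 + 24))) = -1/116 - (23332 - 1/(80 + 26)) = -1/116 - (23332 - 1/106) = -1/116 - 1*2473191/106 = -1/116 - 2473191/106 = -143445131/6148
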